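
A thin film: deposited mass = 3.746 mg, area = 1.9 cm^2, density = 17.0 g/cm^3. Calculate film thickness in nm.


Convert: m = 3.746 mg = 3.7460e-06 kg, A = 1.9 cm^2 = 1.9000e-04 m^2, rho = 17.0 g/cm^3 = 17000 kg/m^3
t = m / (A * rho)
t = 3.7460e-06 / (1.9000e-04 * 17000)
t = 1.1598e-06 m = 1159.8 nm

1159.8


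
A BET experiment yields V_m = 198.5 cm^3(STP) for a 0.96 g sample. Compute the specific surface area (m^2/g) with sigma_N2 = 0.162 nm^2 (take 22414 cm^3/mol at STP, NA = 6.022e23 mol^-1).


Number of moles in monolayer = V_m / 22414 = 198.5 / 22414 = 0.00885607
Number of molecules = moles * NA = 0.00885607 * 6.022e23
SA = molecules * sigma / mass
SA = (198.5 / 22414) * 6.022e23 * 0.162e-18 / 0.96
SA = 900.0 m^2/g

900.0


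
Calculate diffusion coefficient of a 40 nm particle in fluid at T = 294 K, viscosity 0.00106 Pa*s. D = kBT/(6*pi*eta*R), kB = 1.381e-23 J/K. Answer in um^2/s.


Radius R = 40/2 = 20 nm = 2e-08 m
D = kB*T / (6*pi*eta*R)
D = 1.381e-23 * 294 / (6 * pi * 0.00106 * 2e-08)
D = 1.01602e-11 m^2/s = 10.16 um^2/s

10.16


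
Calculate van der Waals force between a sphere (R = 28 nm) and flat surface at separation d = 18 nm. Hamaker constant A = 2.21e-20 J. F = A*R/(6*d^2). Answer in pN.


Convert to SI: R = 28 nm = 2.8e-08 m, d = 18 nm = 1.8e-08 m
F = A * R / (6 * d^2)
F = 2.21e-20 * 2.8e-08 / (6 * (1.8e-08)^2)
F = 3.18313e-13 N = 0.318 pN

0.318


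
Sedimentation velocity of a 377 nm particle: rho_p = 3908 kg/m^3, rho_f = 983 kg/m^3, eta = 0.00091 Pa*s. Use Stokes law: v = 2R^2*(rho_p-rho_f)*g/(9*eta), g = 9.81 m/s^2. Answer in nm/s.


Radius R = 377/2 nm = 1.885e-07 m
Density difference = 3908 - 983 = 2925 kg/m^3
v = 2 * R^2 * (rho_p - rho_f) * g / (9 * eta)
v = 2 * (1.885e-07)^2 * 2925 * 9.81 / (9 * 0.00091)
v = 2.4898e-07 m/s = 248.9796 nm/s

248.9796


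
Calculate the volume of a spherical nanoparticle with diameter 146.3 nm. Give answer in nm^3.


Radius r = 146.3/2 = 73.15 nm
Volume V = (4/3) * pi * r^3
V = (4/3) * pi * (73.15)^3
V = 1639576.18 nm^3

1639576.18


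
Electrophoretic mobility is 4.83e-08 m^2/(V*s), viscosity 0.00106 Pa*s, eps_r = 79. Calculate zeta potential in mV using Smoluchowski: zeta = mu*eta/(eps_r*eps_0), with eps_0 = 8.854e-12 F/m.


Smoluchowski equation: zeta = mu * eta / (eps_r * eps_0)
zeta = 4.83e-08 * 0.00106 / (79 * 8.854e-12)
zeta = 0.073196 V = 73.2 mV

73.2


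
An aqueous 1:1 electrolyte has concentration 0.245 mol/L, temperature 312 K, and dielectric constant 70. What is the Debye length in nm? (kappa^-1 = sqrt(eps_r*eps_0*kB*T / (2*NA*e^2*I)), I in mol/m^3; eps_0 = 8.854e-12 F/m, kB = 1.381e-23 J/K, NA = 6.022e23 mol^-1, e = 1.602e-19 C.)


Ionic strength I = 0.245 * 1^2 * 1000 = 245 mol/m^3
kappa^-1 = sqrt(70 * 8.854e-12 * 1.381e-23 * 312 / (2 * 6.022e23 * (1.602e-19)^2 * 245))
kappa^-1 = 0.594 nm

0.594


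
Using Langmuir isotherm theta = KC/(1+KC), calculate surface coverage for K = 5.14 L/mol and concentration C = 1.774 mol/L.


Langmuir isotherm: theta = K*C / (1 + K*C)
K*C = 5.14 * 1.774 = 9.11836
theta = 9.11836 / (1 + 9.11836) = 9.11836 / 10.11836
theta = 0.9012

0.9012


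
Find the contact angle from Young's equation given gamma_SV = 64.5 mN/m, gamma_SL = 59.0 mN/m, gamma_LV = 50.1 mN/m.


cos(theta) = (gamma_SV - gamma_SL) / gamma_LV
cos(theta) = (64.5 - 59.0) / 50.1
cos(theta) = 0.10978
theta = arccos(0.10978) = 83.7 degrees

83.7


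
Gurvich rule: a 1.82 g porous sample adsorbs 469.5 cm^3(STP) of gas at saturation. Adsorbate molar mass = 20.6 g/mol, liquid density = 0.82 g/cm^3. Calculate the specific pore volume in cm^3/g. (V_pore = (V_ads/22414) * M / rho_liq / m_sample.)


Moles adsorbed n = V_ads / 22414 = 469.5 / 22414 = 2.094673e-02 mol
Liquid volume V_liq = n * M / rho_liq = 2.094673e-02 * 20.6 / 0.82 = 0.52622 cm^3
Specific pore volume V_pore = V_liq / m_sample = 0.52622 / 1.82
V_pore = 0.2891 cm^3/g

0.2891


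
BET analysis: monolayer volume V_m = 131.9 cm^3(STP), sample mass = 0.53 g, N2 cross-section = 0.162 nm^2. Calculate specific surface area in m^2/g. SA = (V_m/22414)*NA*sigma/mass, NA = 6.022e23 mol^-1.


Number of moles in monolayer = V_m / 22414 = 131.9 / 22414 = 0.00588471
Number of molecules = moles * NA = 0.00588471 * 6.022e23
SA = molecules * sigma / mass
SA = (131.9 / 22414) * 6.022e23 * 0.162e-18 / 0.53
SA = 1083.2 m^2/g

1083.2


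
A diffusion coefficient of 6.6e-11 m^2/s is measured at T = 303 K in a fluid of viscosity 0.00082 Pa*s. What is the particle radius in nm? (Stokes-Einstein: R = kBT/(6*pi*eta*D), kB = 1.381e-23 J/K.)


Stokes-Einstein: R = kB*T / (6*pi*eta*D)
R = 1.381e-23 * 303 / (6 * pi * 0.00082 * 6.6e-11)
R = 4.10183e-09 m = 4.1 nm

4.1


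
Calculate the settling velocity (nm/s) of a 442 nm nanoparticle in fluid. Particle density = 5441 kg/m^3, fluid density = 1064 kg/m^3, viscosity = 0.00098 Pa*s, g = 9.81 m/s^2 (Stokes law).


Radius R = 442/2 nm = 2.21e-07 m
Density difference = 5441 - 1064 = 4377 kg/m^3
v = 2 * R^2 * (rho_p - rho_f) * g / (9 * eta)
v = 2 * (2.21e-07)^2 * 4377 * 9.81 / (9 * 0.00098)
v = 4.75545e-07 m/s = 475.5449 nm/s

475.5449


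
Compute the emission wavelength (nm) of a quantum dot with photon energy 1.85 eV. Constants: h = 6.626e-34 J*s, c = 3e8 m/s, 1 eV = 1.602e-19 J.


Convert energy: E = 1.85 eV = 1.85 * 1.602e-19 = 2.9637e-19 J
lambda = h*c / E = 6.626e-34 * 3e8 / 2.9637e-19
lambda = 6.70716e-07 m = 670.7 nm

670.7


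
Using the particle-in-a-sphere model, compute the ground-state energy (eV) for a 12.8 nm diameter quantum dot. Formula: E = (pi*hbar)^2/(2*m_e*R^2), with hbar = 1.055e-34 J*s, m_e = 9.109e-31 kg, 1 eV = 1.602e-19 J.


Radius R = 12.8/2 = 6.4 nm = 6.4e-09 m
E = (pi * 1.055e-34)^2 / (2 * 9.109e-31 * (6.4e-09)^2)
E(J) = 1.47212e-21
E = E(J) / 1.602e-19 = 0.0092 eV

0.0092


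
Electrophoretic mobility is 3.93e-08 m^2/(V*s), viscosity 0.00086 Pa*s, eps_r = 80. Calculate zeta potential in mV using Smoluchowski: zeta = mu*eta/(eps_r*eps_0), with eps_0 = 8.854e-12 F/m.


Smoluchowski equation: zeta = mu * eta / (eps_r * eps_0)
zeta = 3.93e-08 * 0.00086 / (80 * 8.854e-12)
zeta = 0.047716 V = 47.72 mV

47.72


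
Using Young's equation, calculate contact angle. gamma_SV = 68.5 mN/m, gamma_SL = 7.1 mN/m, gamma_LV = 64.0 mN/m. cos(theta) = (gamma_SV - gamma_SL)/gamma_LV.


cos(theta) = (gamma_SV - gamma_SL) / gamma_LV
cos(theta) = (68.5 - 7.1) / 64.0
cos(theta) = 0.959375
theta = arccos(0.959375) = 16.39 degrees

16.39


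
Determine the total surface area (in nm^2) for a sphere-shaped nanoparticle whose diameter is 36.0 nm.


Radius r = 36.0/2 = 18 nm
Surface area SA = 4 * pi * r^2
SA = 4 * pi * (18)^2
SA = 4071.5 nm^2

4071.5


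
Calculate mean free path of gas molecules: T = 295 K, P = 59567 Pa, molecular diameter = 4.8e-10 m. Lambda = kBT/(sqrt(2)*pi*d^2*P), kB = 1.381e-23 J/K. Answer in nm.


Mean free path: lambda = kB*T / (sqrt(2) * pi * d^2 * P)
lambda = 1.381e-23 * 295 / (sqrt(2) * pi * (4.8e-10)^2 * 59567)
lambda = 6.68133e-08 m
lambda = 66.81 nm

66.81


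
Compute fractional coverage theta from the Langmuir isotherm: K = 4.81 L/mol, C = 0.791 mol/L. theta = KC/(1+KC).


Langmuir isotherm: theta = K*C / (1 + K*C)
K*C = 4.81 * 0.791 = 3.80471
theta = 3.80471 / (1 + 3.80471) = 3.80471 / 4.80471
theta = 0.7919

0.7919


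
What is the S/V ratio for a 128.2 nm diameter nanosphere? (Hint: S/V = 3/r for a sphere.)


Radius r = 128.2/2 = 64.1 nm
S/V = 3 / r = 3 / 64.1
S/V = 0.0468 nm^-1

0.0468


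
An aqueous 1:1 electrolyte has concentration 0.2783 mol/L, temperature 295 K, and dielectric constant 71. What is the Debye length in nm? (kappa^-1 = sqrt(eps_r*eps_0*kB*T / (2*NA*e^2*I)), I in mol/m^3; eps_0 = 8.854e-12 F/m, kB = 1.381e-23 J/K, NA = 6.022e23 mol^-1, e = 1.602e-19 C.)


Ionic strength I = 0.2783 * 1^2 * 1000 = 278.3 mol/m^3
kappa^-1 = sqrt(71 * 8.854e-12 * 1.381e-23 * 295 / (2 * 6.022e23 * (1.602e-19)^2 * 278.3))
kappa^-1 = 0.546 nm

0.546


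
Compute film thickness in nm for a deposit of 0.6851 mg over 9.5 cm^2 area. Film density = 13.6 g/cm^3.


Convert: m = 0.6851 mg = 6.8510e-07 kg, A = 9.5 cm^2 = 9.5000e-04 m^2, rho = 13.6 g/cm^3 = 13600 kg/m^3
t = m / (A * rho)
t = 6.8510e-07 / (9.5000e-04 * 13600)
t = 5.3026e-08 m = 53.0 nm

53.0


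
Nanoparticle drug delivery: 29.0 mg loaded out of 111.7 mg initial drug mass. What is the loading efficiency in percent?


Drug loading efficiency = (drug loaded / drug initial) * 100
DLE = 29.0 / 111.7 * 100
DLE = 0.2596 * 100
DLE = 25.96%

25.96


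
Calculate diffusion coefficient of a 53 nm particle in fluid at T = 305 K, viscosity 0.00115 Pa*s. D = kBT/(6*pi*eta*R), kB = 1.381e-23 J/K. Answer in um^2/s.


Radius R = 53/2 = 26.5 nm = 2.65e-08 m
D = kB*T / (6*pi*eta*R)
D = 1.381e-23 * 305 / (6 * pi * 0.00115 * 2.65e-08)
D = 7.33244e-12 m^2/s = 7.332 um^2/s

7.332


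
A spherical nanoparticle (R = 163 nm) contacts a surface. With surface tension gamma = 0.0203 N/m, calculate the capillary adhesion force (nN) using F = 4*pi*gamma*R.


Convert radius: R = 163 nm = 1.63e-07 m
F = 4 * pi * gamma * R
F = 4 * pi * 0.0203 * 1.63e-07
F = 4.15809e-08 N = 41.5809 nN

41.5809


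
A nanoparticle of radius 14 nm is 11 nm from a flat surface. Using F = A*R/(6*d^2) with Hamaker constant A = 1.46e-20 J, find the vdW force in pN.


Convert to SI: R = 14 nm = 1.4e-08 m, d = 11 nm = 1.1e-08 m
F = A * R / (6 * d^2)
F = 1.46e-20 * 1.4e-08 / (6 * (1.1e-08)^2)
F = 2.81543e-13 N = 0.282 pN

0.282


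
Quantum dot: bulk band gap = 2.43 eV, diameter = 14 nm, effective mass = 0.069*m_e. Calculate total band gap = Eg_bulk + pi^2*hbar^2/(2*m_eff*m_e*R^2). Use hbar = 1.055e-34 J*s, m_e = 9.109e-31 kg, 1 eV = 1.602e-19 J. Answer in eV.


Radius R = 14/2 nm = 7e-09 m
Confinement energy dE = pi^2 * hbar^2 / (2 * m_eff * m_e * R^2)
dE = pi^2 * (1.055e-34)^2 / (2 * 0.069 * 9.109e-31 * (7e-09)^2) J, divided by 1.602e-19 J/eV
dE = 0.1113 eV
Total band gap = E_g(bulk) + dE = 2.43 + 0.1113 = 2.5413 eV

2.5413


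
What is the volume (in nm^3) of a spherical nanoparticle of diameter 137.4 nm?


Radius r = 137.4/2 = 68.7 nm
Volume V = (4/3) * pi * r^3
V = (4/3) * pi * (68.7)^3
V = 1358184.66 nm^3

1358184.66


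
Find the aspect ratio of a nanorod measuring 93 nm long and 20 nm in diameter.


Aspect ratio AR = length / diameter
AR = 93 / 20
AR = 4.65

4.65


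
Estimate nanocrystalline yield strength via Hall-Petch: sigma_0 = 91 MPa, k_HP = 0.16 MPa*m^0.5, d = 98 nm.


d = 98 nm = 9.8e-08 m
sqrt(d) = 0.0003130495
Hall-Petch contribution = k / sqrt(d) = 0.16 / 0.0003130495 = 511.1 MPa
sigma = sigma_0 + k/sqrt(d) = 91 + 511.1 = 602.1 MPa

602.1


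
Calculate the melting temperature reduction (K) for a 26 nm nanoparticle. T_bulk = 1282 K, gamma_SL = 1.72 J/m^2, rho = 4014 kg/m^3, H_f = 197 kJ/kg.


Radius R = 26/2 = 13 nm = 1.3e-08 m
Convert H_f = 197 kJ/kg = 197000 J/kg
dT = 2 * gamma_SL * T_bulk / (rho * H_f * R)
dT = 2 * 1.72 * 1282 / (4014 * 197000 * 1.3e-08)
dT = 429.0 K

429.0


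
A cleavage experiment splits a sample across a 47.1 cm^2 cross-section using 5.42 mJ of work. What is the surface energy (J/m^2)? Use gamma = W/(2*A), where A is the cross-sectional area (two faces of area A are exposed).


Convert: A = 47.1 cm^2 = 0.00471 m^2, W = 5.42 mJ = 0.00542 J
Cleaving exposes two faces of area A, so total new surface = 2*A and gamma = W / (2*A)
gamma = 0.00542 / (2 * 0.00471)
gamma = 0.575 J/m^2

0.575


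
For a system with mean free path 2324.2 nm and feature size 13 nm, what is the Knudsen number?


Knudsen number Kn = lambda / L
Kn = 2324.2 / 13
Kn = 178.7846

178.7846


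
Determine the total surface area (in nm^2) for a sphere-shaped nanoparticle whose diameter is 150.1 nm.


Radius r = 150.1/2 = 75.05 nm
Surface area SA = 4 * pi * r^2
SA = 4 * pi * (75.05)^2
SA = 70780.11 nm^2

70780.11


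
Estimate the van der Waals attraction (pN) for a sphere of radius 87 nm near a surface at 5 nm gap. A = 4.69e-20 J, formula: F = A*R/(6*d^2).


Convert to SI: R = 87 nm = 8.7e-08 m, d = 5 nm = 5e-09 m
F = A * R / (6 * d^2)
F = 4.69e-20 * 8.7e-08 / (6 * (5e-09)^2)
F = 2.7202e-11 N = 27.202 pN

27.202


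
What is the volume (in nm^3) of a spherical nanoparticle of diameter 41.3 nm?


Radius r = 41.3/2 = 20.65 nm
Volume V = (4/3) * pi * r^3
V = (4/3) * pi * (20.65)^3
V = 36884.91 nm^3

36884.91


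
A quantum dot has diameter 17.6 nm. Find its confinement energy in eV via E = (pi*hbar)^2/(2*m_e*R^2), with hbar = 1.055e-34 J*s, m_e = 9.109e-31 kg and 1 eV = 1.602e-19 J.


Radius R = 17.6/2 = 8.8 nm = 8.8e-09 m
E = (pi * 1.055e-34)^2 / (2 * 9.109e-31 * (8.8e-09)^2)
E(J) = 7.78643e-22
E = E(J) / 1.602e-19 = 0.0049 eV

0.0049


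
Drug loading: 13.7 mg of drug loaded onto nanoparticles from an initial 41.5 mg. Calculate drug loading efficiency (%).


Drug loading efficiency = (drug loaded / drug initial) * 100
DLE = 13.7 / 41.5 * 100
DLE = 0.3301 * 100
DLE = 33.01%

33.01


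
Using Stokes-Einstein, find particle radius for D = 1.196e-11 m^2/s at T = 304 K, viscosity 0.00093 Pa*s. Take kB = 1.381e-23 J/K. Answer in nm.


Stokes-Einstein: R = kB*T / (6*pi*eta*D)
R = 1.381e-23 * 304 / (6 * pi * 0.00093 * 1.196e-11)
R = 2.00241e-08 m = 20.02 nm

20.02


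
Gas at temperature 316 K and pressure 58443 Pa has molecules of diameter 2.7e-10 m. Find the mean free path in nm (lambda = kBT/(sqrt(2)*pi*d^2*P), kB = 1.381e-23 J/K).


Mean free path: lambda = kB*T / (sqrt(2) * pi * d^2 * P)
lambda = 1.381e-23 * 316 / (sqrt(2) * pi * (2.7e-10)^2 * 58443)
lambda = 2.30545e-07 m
lambda = 230.55 nm

230.55


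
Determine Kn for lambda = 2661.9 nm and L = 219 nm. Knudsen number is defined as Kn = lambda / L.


Knudsen number Kn = lambda / L
Kn = 2661.9 / 219
Kn = 12.1548

12.1548


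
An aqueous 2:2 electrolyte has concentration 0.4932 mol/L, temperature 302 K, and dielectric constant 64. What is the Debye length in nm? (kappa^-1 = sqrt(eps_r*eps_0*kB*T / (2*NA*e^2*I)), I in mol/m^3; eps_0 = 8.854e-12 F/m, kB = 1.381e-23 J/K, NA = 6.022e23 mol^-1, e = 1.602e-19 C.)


Ionic strength I = 0.4932 * 2^2 * 1000 = 1972.8 mol/m^3
kappa^-1 = sqrt(64 * 8.854e-12 * 1.381e-23 * 302 / (2 * 6.022e23 * (1.602e-19)^2 * 1972.8))
kappa^-1 = 0.197 nm

0.197


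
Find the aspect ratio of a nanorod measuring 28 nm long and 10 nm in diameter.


Aspect ratio AR = length / diameter
AR = 28 / 10
AR = 2.8

2.8


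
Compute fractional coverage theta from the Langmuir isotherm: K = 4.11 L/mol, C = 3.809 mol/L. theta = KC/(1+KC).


Langmuir isotherm: theta = K*C / (1 + K*C)
K*C = 4.11 * 3.809 = 15.65499
theta = 15.65499 / (1 + 15.65499) = 15.65499 / 16.65499
theta = 0.94

0.94


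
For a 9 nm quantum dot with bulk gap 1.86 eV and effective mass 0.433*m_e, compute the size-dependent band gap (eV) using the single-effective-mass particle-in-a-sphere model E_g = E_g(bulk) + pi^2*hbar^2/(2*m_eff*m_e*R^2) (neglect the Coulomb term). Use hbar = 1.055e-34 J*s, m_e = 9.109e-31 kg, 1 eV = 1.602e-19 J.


Radius R = 9/2 nm = 4.5e-09 m
Confinement energy dE = pi^2 * hbar^2 / (2 * m_eff * m_e * R^2)
dE = pi^2 * (1.055e-34)^2 / (2 * 0.433 * 9.109e-31 * (4.5e-09)^2) J, divided by 1.602e-19 J/eV
dE = 0.0429 eV
Total band gap = E_g(bulk) + dE = 1.86 + 0.0429 = 1.9029 eV

1.9029


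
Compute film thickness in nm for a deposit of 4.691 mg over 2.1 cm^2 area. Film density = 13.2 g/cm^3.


Convert: m = 4.691 mg = 4.6910e-06 kg, A = 2.1 cm^2 = 2.1000e-04 m^2, rho = 13.2 g/cm^3 = 13200 kg/m^3
t = m / (A * rho)
t = 4.6910e-06 / (2.1000e-04 * 13200)
t = 1.6923e-06 m = 1692.3 nm

1692.3


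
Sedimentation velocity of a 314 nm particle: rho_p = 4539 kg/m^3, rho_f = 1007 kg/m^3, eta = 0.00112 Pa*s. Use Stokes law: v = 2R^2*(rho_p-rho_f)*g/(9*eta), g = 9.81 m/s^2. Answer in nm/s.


Radius R = 314/2 nm = 1.57e-07 m
Density difference = 4539 - 1007 = 3532 kg/m^3
v = 2 * R^2 * (rho_p - rho_f) * g / (9 * eta)
v = 2 * (1.57e-07)^2 * 3532 * 9.81 / (9 * 0.00112)
v = 1.69457e-07 m/s = 169.4566 nm/s

169.4566


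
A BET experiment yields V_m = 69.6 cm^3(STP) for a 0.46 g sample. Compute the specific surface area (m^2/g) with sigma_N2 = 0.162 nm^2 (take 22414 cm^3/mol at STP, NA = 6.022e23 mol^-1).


Number of moles in monolayer = V_m / 22414 = 69.6 / 22414 = 0.0031052
Number of molecules = moles * NA = 0.0031052 * 6.022e23
SA = molecules * sigma / mass
SA = (69.6 / 22414) * 6.022e23 * 0.162e-18 / 0.46
SA = 658.5 m^2/g

658.5


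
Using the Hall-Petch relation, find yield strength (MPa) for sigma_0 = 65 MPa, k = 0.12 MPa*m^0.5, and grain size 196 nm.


d = 196 nm = 1.96e-07 m
sqrt(d) = 0.0004427189
Hall-Petch contribution = k / sqrt(d) = 0.12 / 0.0004427189 = 271.1 MPa
sigma = sigma_0 + k/sqrt(d) = 65 + 271.1 = 336.1 MPa

336.1


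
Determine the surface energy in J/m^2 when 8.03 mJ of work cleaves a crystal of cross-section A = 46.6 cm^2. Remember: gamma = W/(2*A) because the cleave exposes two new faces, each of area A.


Convert: A = 46.6 cm^2 = 0.00466 m^2, W = 8.03 mJ = 0.00803 J
Cleaving exposes two faces of area A, so total new surface = 2*A and gamma = W / (2*A)
gamma = 0.00803 / (2 * 0.00466)
gamma = 0.862 J/m^2

0.862


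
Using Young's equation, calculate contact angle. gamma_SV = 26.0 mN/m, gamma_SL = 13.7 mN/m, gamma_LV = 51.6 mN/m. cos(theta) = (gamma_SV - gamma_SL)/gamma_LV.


cos(theta) = (gamma_SV - gamma_SL) / gamma_LV
cos(theta) = (26.0 - 13.7) / 51.6
cos(theta) = 0.238372
theta = arccos(0.238372) = 76.21 degrees

76.21


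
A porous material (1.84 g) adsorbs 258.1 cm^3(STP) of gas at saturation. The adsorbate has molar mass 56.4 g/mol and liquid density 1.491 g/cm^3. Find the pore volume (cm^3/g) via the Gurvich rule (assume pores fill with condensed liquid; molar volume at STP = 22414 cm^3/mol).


Moles adsorbed n = V_ads / 22414 = 258.1 / 22414 = 1.151512e-02 mol
Liquid volume V_liq = n * M / rho_liq = 1.151512e-02 * 56.4 / 1.491 = 0.43558 cm^3
Specific pore volume V_pore = V_liq / m_sample = 0.43558 / 1.84
V_pore = 0.2367 cm^3/g

0.2367


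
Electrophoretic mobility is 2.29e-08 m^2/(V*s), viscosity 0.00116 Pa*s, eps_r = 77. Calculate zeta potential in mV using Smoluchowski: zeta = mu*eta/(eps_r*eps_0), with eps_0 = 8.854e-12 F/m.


Smoluchowski equation: zeta = mu * eta / (eps_r * eps_0)
zeta = 2.29e-08 * 0.00116 / (77 * 8.854e-12)
zeta = 0.038964 V = 38.96 mV

38.96


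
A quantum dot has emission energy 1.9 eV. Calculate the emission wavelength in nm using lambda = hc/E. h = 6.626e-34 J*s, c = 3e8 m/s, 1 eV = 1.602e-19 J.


Convert energy: E = 1.9 eV = 1.9 * 1.602e-19 = 3.0438e-19 J
lambda = h*c / E = 6.626e-34 * 3e8 / 3.0438e-19
lambda = 6.53065e-07 m = 653.1 nm

653.1


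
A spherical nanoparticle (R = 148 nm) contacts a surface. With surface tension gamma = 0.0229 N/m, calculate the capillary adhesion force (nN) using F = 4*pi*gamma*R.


Convert radius: R = 148 nm = 1.48e-07 m
F = 4 * pi * gamma * R
F = 4 * pi * 0.0229 * 1.48e-07
F = 4.25899e-08 N = 42.5899 nN

42.5899


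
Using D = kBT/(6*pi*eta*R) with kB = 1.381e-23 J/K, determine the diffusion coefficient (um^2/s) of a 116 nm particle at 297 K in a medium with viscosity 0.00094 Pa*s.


Radius R = 116/2 = 58 nm = 5.8e-08 m
D = kB*T / (6*pi*eta*R)
D = 1.381e-23 * 297 / (6 * pi * 0.00094 * 5.8e-08)
D = 3.99111e-12 m^2/s = 3.991 um^2/s

3.991


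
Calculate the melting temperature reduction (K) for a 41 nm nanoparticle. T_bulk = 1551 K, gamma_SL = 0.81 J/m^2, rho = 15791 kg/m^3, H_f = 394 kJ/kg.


Radius R = 41/2 = 20.5 nm = 2.05e-08 m
Convert H_f = 394 kJ/kg = 394000 J/kg
dT = 2 * gamma_SL * T_bulk / (rho * H_f * R)
dT = 2 * 0.81 * 1551 / (15791 * 394000 * 2.05e-08)
dT = 19.7 K

19.7


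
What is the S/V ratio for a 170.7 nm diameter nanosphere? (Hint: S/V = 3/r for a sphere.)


Radius r = 170.7/2 = 85.35 nm
S/V = 3 / r = 3 / 85.35
S/V = 0.0351 nm^-1

0.0351


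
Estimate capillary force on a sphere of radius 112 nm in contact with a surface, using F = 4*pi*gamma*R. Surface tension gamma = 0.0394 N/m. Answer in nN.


Convert radius: R = 112 nm = 1.12e-07 m
F = 4 * pi * gamma * R
F = 4 * pi * 0.0394 * 1.12e-07
F = 5.54529e-08 N = 55.4529 nN

55.4529


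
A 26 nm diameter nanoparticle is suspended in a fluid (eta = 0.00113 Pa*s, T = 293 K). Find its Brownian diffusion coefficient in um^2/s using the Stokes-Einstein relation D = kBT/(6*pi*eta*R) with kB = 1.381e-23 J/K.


Radius R = 26/2 = 13 nm = 1.3e-08 m
D = kB*T / (6*pi*eta*R)
D = 1.381e-23 * 293 / (6 * pi * 0.00113 * 1.3e-08)
D = 1.4613e-11 m^2/s = 14.613 um^2/s

14.613


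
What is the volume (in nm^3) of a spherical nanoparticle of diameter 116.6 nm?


Radius r = 116.6/2 = 58.3 nm
Volume V = (4/3) * pi * r^3
V = (4/3) * pi * (58.3)^3
V = 830030.93 nm^3

830030.93


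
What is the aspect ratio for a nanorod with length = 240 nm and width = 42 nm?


Aspect ratio AR = length / diameter
AR = 240 / 42
AR = 5.71

5.71


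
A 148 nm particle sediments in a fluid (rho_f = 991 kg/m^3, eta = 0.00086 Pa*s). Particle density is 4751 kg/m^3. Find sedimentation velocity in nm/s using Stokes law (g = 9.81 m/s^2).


Radius R = 148/2 nm = 7.4e-08 m
Density difference = 4751 - 991 = 3760 kg/m^3
v = 2 * R^2 * (rho_p - rho_f) * g / (9 * eta)
v = 2 * (7.4e-08)^2 * 3760 * 9.81 / (9 * 0.00086)
v = 5.21926e-08 m/s = 52.1926 nm/s

52.1926


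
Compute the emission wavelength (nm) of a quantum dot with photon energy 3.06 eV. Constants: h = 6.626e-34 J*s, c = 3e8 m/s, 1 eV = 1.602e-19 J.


Convert energy: E = 3.06 eV = 3.06 * 1.602e-19 = 4.90212e-19 J
lambda = h*c / E = 6.626e-34 * 3e8 / 4.90212e-19
lambda = 4.05498e-07 m = 405.5 nm

405.5


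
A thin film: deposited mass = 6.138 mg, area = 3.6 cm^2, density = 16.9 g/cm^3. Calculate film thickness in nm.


Convert: m = 6.138 mg = 6.1380e-06 kg, A = 3.6 cm^2 = 3.6000e-04 m^2, rho = 16.9 g/cm^3 = 16900 kg/m^3
t = m / (A * rho)
t = 6.1380e-06 / (3.6000e-04 * 16900)
t = 1.0089e-06 m = 1008.9 nm

1008.9


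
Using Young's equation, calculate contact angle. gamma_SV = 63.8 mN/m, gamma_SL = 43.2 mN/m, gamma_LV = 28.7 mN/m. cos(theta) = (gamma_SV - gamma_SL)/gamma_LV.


cos(theta) = (gamma_SV - gamma_SL) / gamma_LV
cos(theta) = (63.8 - 43.2) / 28.7
cos(theta) = 0.71777
theta = arccos(0.71777) = 44.13 degrees

44.13


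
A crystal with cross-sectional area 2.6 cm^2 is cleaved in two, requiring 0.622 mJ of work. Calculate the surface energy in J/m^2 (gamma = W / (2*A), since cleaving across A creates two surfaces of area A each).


Convert: A = 2.6 cm^2 = 0.00026 m^2, W = 0.622 mJ = 0.000622 J
Cleaving exposes two faces of area A, so total new surface = 2*A and gamma = W / (2*A)
gamma = 0.000622 / (2 * 0.00026)
gamma = 1.196 J/m^2

1.196


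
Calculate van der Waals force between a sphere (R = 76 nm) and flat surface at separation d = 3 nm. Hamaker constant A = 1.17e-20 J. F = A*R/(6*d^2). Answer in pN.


Convert to SI: R = 76 nm = 7.6e-08 m, d = 3 nm = 3e-09 m
F = A * R / (6 * d^2)
F = 1.17e-20 * 7.6e-08 / (6 * (3e-09)^2)
F = 1.64667e-11 N = 16.467 pN

16.467


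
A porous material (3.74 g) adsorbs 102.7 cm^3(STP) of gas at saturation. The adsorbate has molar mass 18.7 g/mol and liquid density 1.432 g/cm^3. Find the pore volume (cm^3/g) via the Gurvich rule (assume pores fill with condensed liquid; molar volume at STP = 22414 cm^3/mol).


Moles adsorbed n = V_ads / 22414 = 102.7 / 22414 = 4.581958e-03 mol
Liquid volume V_liq = n * M / rho_liq = 4.581958e-03 * 18.7 / 1.432 = 0.05983 cm^3
Specific pore volume V_pore = V_liq / m_sample = 0.05983 / 3.74
V_pore = 0.016 cm^3/g

0.016


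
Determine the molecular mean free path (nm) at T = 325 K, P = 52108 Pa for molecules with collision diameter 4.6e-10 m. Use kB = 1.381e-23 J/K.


Mean free path: lambda = kB*T / (sqrt(2) * pi * d^2 * P)
lambda = 1.381e-23 * 325 / (sqrt(2) * pi * (4.6e-10)^2 * 52108)
lambda = 9.16204e-08 m
lambda = 91.62 nm

91.62


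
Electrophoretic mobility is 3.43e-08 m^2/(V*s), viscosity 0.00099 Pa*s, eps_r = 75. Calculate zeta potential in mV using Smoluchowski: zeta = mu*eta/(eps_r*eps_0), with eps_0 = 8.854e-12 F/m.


Smoluchowski equation: zeta = mu * eta / (eps_r * eps_0)
zeta = 3.43e-08 * 0.00099 / (75 * 8.854e-12)
zeta = 0.051136 V = 51.14 mV

51.14


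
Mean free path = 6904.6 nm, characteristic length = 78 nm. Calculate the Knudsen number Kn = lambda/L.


Knudsen number Kn = lambda / L
Kn = 6904.6 / 78
Kn = 88.5205

88.5205


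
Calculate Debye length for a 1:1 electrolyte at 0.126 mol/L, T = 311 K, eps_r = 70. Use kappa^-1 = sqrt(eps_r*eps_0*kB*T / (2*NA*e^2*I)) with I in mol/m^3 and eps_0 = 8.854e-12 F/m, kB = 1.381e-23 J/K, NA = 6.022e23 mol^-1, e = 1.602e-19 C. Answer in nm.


Ionic strength I = 0.126 * 1^2 * 1000 = 126 mol/m^3
kappa^-1 = sqrt(70 * 8.854e-12 * 1.381e-23 * 311 / (2 * 6.022e23 * (1.602e-19)^2 * 126))
kappa^-1 = 0.827 nm

0.827


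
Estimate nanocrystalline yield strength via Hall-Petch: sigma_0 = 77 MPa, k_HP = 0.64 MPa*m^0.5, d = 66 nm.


d = 66 nm = 6.6e-08 m
sqrt(d) = 0.0002569047
Hall-Petch contribution = k / sqrt(d) = 0.64 / 0.0002569047 = 2491.2 MPa
sigma = sigma_0 + k/sqrt(d) = 77 + 2491.2 = 2568.2 MPa

2568.2


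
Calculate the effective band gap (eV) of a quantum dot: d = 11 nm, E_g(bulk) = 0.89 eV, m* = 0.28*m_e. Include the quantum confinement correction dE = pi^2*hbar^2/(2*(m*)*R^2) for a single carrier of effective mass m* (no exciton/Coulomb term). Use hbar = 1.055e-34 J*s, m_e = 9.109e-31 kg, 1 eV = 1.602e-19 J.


Radius R = 11/2 nm = 5.5e-09 m
Confinement energy dE = pi^2 * hbar^2 / (2 * m_eff * m_e * R^2)
dE = pi^2 * (1.055e-34)^2 / (2 * 0.28 * 9.109e-31 * (5.5e-09)^2) J, divided by 1.602e-19 J/eV
dE = 0.0444 eV
Total band gap = E_g(bulk) + dE = 0.89 + 0.0444 = 0.9344 eV

0.9344


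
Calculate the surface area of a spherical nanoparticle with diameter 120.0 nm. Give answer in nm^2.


Radius r = 120.0/2 = 60 nm
Surface area SA = 4 * pi * r^2
SA = 4 * pi * (60)^2
SA = 45238.93 nm^2

45238.93


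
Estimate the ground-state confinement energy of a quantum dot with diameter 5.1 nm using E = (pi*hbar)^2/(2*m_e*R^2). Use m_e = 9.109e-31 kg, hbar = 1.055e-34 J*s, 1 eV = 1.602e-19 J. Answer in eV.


Radius R = 5.1/2 = 2.55 nm = 2.55e-09 m
E = (pi * 1.055e-34)^2 / (2 * 9.109e-31 * (2.55e-09)^2)
E(J) = 9.27307e-21
E = E(J) / 1.602e-19 = 0.0579 eV

0.0579


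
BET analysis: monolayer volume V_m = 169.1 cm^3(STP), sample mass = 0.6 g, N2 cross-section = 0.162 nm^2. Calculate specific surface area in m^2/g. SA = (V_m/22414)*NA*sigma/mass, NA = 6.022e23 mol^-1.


Number of moles in monolayer = V_m / 22414 = 169.1 / 22414 = 0.00754439
Number of molecules = moles * NA = 0.00754439 * 6.022e23
SA = molecules * sigma / mass
SA = (169.1 / 22414) * 6.022e23 * 0.162e-18 / 0.6
SA = 1226.7 m^2/g

1226.7


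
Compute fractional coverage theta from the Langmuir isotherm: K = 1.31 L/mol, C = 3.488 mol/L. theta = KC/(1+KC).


Langmuir isotherm: theta = K*C / (1 + K*C)
K*C = 1.31 * 3.488 = 4.56928
theta = 4.56928 / (1 + 4.56928) = 4.56928 / 5.56928
theta = 0.8204

0.8204


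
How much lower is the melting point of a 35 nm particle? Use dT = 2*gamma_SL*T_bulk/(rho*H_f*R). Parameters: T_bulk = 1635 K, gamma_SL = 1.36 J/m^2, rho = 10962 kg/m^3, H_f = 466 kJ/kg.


Radius R = 35/2 = 17.5 nm = 1.75e-08 m
Convert H_f = 466 kJ/kg = 466000 J/kg
dT = 2 * gamma_SL * T_bulk / (rho * H_f * R)
dT = 2 * 1.36 * 1635 / (10962 * 466000 * 1.75e-08)
dT = 49.7 K

49.7


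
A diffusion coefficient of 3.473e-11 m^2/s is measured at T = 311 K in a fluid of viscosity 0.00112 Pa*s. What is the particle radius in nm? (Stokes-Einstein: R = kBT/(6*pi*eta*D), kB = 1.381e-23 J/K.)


Stokes-Einstein: R = kB*T / (6*pi*eta*D)
R = 1.381e-23 * 311 / (6 * pi * 0.00112 * 3.473e-11)
R = 5.85774e-09 m = 5.86 nm

5.86


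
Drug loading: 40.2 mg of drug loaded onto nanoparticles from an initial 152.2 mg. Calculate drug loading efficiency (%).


Drug loading efficiency = (drug loaded / drug initial) * 100
DLE = 40.2 / 152.2 * 100
DLE = 0.2641 * 100
DLE = 26.41%

26.41


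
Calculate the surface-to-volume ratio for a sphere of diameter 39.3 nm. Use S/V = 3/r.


Radius r = 39.3/2 = 19.65 nm
S/V = 3 / r = 3 / 19.65
S/V = 0.1527 nm^-1

0.1527


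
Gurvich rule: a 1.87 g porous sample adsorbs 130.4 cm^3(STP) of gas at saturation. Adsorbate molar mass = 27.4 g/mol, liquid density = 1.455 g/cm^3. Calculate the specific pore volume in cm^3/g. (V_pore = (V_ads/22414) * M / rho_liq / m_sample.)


Moles adsorbed n = V_ads / 22414 = 130.4 / 22414 = 5.817792e-03 mol
Liquid volume V_liq = n * M / rho_liq = 5.817792e-03 * 27.4 / 1.455 = 0.10956 cm^3
Specific pore volume V_pore = V_liq / m_sample = 0.10956 / 1.87
V_pore = 0.0586 cm^3/g

0.0586


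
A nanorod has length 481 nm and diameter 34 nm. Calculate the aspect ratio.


Aspect ratio AR = length / diameter
AR = 481 / 34
AR = 14.15

14.15


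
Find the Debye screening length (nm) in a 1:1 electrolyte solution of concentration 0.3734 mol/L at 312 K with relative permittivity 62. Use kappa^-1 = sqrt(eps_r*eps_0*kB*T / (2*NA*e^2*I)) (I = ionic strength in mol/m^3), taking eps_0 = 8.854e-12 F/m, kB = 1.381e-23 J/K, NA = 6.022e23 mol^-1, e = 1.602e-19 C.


Ionic strength I = 0.3734 * 1^2 * 1000 = 373.4 mol/m^3
kappa^-1 = sqrt(62 * 8.854e-12 * 1.381e-23 * 312 / (2 * 6.022e23 * (1.602e-19)^2 * 373.4))
kappa^-1 = 0.453 nm

0.453


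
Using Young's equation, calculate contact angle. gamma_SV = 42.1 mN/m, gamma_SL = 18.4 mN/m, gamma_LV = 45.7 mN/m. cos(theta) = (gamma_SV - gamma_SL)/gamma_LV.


cos(theta) = (gamma_SV - gamma_SL) / gamma_LV
cos(theta) = (42.1 - 18.4) / 45.7
cos(theta) = 0.5186
theta = arccos(0.5186) = 58.76 degrees

58.76


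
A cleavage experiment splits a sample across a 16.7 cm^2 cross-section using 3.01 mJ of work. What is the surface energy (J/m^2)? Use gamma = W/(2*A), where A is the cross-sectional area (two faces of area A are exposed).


Convert: A = 16.7 cm^2 = 0.00167 m^2, W = 3.01 mJ = 0.00301 J
Cleaving exposes two faces of area A, so total new surface = 2*A and gamma = W / (2*A)
gamma = 0.00301 / (2 * 0.00167)
gamma = 0.901 J/m^2

0.901


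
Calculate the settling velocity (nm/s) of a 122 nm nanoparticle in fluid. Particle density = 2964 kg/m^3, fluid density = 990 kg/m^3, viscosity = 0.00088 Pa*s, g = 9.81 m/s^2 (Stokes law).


Radius R = 122/2 nm = 6.1e-08 m
Density difference = 2964 - 990 = 1974 kg/m^3
v = 2 * R^2 * (rho_p - rho_f) * g / (9 * eta)
v = 2 * (6.1e-08)^2 * 1974 * 9.81 / (9 * 0.00088)
v = 1.81962e-08 m/s = 18.1962 nm/s

18.1962


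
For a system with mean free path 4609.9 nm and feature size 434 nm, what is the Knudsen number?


Knudsen number Kn = lambda / L
Kn = 4609.9 / 434
Kn = 10.6219

10.6219


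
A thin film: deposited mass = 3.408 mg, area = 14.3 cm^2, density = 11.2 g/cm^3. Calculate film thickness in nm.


Convert: m = 3.408 mg = 3.4080e-06 kg, A = 14.3 cm^2 = 1.4300e-03 m^2, rho = 11.2 g/cm^3 = 11200 kg/m^3
t = m / (A * rho)
t = 3.4080e-06 / (1.4300e-03 * 11200)
t = 2.1279e-07 m = 212.8 nm

212.8


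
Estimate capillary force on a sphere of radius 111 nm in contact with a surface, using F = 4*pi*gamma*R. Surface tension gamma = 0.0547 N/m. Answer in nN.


Convert radius: R = 111 nm = 1.11e-07 m
F = 4 * pi * gamma * R
F = 4 * pi * 0.0547 * 1.11e-07
F = 7.62992e-08 N = 76.2992 nN

76.2992


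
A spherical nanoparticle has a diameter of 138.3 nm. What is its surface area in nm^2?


Radius r = 138.3/2 = 69.15 nm
Surface area SA = 4 * pi * r^2
SA = 4 * pi * (69.15)^2
SA = 60088.9 nm^2

60088.9


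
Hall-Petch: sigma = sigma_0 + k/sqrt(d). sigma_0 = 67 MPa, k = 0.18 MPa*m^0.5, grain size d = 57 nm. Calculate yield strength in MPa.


d = 57 nm = 5.7e-08 m
sqrt(d) = 0.0002387467
Hall-Petch contribution = k / sqrt(d) = 0.18 / 0.0002387467 = 753.9 MPa
sigma = sigma_0 + k/sqrt(d) = 67 + 753.9 = 820.9 MPa

820.9


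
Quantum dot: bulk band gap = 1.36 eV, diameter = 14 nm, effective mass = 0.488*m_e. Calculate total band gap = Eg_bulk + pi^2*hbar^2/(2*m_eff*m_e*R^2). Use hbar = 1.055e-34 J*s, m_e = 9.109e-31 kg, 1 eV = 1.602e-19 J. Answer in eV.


Radius R = 14/2 nm = 7e-09 m
Confinement energy dE = pi^2 * hbar^2 / (2 * m_eff * m_e * R^2)
dE = pi^2 * (1.055e-34)^2 / (2 * 0.488 * 9.109e-31 * (7e-09)^2) J, divided by 1.602e-19 J/eV
dE = 0.0157 eV
Total band gap = E_g(bulk) + dE = 1.36 + 0.0157 = 1.3757 eV

1.3757


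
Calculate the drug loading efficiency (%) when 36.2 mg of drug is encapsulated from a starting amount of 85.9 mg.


Drug loading efficiency = (drug loaded / drug initial) * 100
DLE = 36.2 / 85.9 * 100
DLE = 0.4214 * 100
DLE = 42.14%

42.14


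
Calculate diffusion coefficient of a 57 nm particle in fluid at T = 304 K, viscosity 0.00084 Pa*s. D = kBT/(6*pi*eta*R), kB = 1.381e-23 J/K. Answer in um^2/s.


Radius R = 57/2 = 28.5 nm = 2.85e-08 m
D = kB*T / (6*pi*eta*R)
D = 1.381e-23 * 304 / (6 * pi * 0.00084 * 2.85e-08)
D = 9.30341e-12 m^2/s = 9.303 um^2/s

9.303


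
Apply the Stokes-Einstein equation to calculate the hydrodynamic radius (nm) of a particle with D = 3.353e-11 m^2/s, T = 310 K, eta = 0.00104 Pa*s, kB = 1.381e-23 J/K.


Stokes-Einstein: R = kB*T / (6*pi*eta*D)
R = 1.381e-23 * 310 / (6 * pi * 0.00104 * 3.353e-11)
R = 6.51309e-09 m = 6.51 nm

6.51


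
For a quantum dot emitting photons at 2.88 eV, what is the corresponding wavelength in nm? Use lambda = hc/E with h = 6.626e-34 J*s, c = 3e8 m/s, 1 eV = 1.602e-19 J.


Convert energy: E = 2.88 eV = 2.88 * 1.602e-19 = 4.61376e-19 J
lambda = h*c / E = 6.626e-34 * 3e8 / 4.61376e-19
lambda = 4.30842e-07 m = 430.8 nm

430.8


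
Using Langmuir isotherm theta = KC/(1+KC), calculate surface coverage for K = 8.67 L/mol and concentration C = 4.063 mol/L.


Langmuir isotherm: theta = K*C / (1 + K*C)
K*C = 8.67 * 4.063 = 35.22621
theta = 35.22621 / (1 + 35.22621) = 35.22621 / 36.22621
theta = 0.9724

0.9724


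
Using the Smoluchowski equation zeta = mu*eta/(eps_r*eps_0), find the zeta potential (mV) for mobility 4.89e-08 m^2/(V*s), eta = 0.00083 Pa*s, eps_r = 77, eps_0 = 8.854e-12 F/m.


Smoluchowski equation: zeta = mu * eta / (eps_r * eps_0)
zeta = 4.89e-08 * 0.00083 / (77 * 8.854e-12)
zeta = 0.059533 V = 59.53 mV

59.53


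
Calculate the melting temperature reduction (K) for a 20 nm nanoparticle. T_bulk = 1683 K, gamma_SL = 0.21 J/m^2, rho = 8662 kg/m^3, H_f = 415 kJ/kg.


Radius R = 20/2 = 10 nm = 1e-08 m
Convert H_f = 415 kJ/kg = 415000 J/kg
dT = 2 * gamma_SL * T_bulk / (rho * H_f * R)
dT = 2 * 0.21 * 1683 / (8662 * 415000 * 1e-08)
dT = 19.7 K

19.7


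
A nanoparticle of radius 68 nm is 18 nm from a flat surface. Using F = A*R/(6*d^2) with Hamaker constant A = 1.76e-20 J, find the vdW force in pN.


Convert to SI: R = 68 nm = 6.8e-08 m, d = 18 nm = 1.8e-08 m
F = A * R / (6 * d^2)
F = 1.76e-20 * 6.8e-08 / (6 * (1.8e-08)^2)
F = 6.15638e-13 N = 0.616 pN

0.616


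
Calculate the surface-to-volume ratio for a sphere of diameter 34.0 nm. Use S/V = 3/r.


Radius r = 34.0/2 = 17 nm
S/V = 3 / r = 3 / 17
S/V = 0.1765 nm^-1

0.1765


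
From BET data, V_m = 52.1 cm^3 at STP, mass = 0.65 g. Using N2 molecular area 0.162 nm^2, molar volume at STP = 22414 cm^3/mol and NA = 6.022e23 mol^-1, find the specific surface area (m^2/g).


Number of moles in monolayer = V_m / 22414 = 52.1 / 22414 = 0.00232444
Number of molecules = moles * NA = 0.00232444 * 6.022e23
SA = molecules * sigma / mass
SA = (52.1 / 22414) * 6.022e23 * 0.162e-18 / 0.65
SA = 348.9 m^2/g

348.9


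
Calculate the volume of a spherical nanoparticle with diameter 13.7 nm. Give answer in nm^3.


Radius r = 13.7/2 = 6.85 nm
Volume V = (4/3) * pi * r^3
V = (4/3) * pi * (6.85)^3
V = 1346.36 nm^3

1346.36


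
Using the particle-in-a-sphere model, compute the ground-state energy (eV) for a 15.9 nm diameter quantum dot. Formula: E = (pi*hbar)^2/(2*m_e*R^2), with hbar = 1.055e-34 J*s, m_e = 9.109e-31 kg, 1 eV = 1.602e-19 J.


Radius R = 15.9/2 = 7.95 nm = 7.95e-09 m
E = (pi * 1.055e-34)^2 / (2 * 9.109e-31 * (7.95e-09)^2)
E(J) = 9.54047e-22
E = E(J) / 1.602e-19 = 0.006 eV

0.006


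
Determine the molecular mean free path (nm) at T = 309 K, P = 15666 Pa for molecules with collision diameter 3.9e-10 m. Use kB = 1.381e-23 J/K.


Mean free path: lambda = kB*T / (sqrt(2) * pi * d^2 * P)
lambda = 1.381e-23 * 309 / (sqrt(2) * pi * (3.9e-10)^2 * 15666)
lambda = 4.03088e-07 m
lambda = 403.09 nm

403.09


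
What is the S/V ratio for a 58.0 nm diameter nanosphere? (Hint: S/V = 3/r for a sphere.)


Radius r = 58.0/2 = 29 nm
S/V = 3 / r = 3 / 29
S/V = 0.1034 nm^-1

0.1034


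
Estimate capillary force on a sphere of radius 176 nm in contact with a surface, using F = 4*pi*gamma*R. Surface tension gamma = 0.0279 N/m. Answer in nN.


Convert radius: R = 176 nm = 1.76e-07 m
F = 4 * pi * gamma * R
F = 4 * pi * 0.0279 * 1.76e-07
F = 6.17059e-08 N = 61.7059 nN

61.7059


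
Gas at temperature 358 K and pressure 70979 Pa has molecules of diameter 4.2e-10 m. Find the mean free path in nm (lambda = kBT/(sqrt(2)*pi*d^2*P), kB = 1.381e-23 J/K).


Mean free path: lambda = kB*T / (sqrt(2) * pi * d^2 * P)
lambda = 1.381e-23 * 358 / (sqrt(2) * pi * (4.2e-10)^2 * 70979)
lambda = 8.88758e-08 m
lambda = 88.88 nm

88.88


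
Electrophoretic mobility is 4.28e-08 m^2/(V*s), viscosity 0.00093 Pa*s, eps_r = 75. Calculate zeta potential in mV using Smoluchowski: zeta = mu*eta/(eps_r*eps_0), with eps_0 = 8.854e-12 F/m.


Smoluchowski equation: zeta = mu * eta / (eps_r * eps_0)
zeta = 4.28e-08 * 0.00093 / (75 * 8.854e-12)
zeta = 0.059941 V = 59.94 mV

59.94


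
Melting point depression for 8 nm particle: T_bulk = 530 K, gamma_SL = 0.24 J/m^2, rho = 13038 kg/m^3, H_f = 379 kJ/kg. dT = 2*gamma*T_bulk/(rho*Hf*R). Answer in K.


Radius R = 8/2 = 4 nm = 4e-09 m
Convert H_f = 379 kJ/kg = 379000 J/kg
dT = 2 * gamma_SL * T_bulk / (rho * H_f * R)
dT = 2 * 0.24 * 530 / (13038 * 379000 * 4e-09)
dT = 12.9 K

12.9


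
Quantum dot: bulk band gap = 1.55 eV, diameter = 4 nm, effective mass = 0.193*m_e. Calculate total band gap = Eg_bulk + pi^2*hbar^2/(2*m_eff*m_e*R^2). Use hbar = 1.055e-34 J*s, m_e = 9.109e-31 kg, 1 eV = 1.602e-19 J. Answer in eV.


Radius R = 4/2 nm = 2e-09 m
Confinement energy dE = pi^2 * hbar^2 / (2 * m_eff * m_e * R^2)
dE = pi^2 * (1.055e-34)^2 / (2 * 0.193 * 9.109e-31 * (2e-09)^2) J, divided by 1.602e-19 J/eV
dE = 0.4876 eV
Total band gap = E_g(bulk) + dE = 1.55 + 0.4876 = 2.0376 eV

2.0376


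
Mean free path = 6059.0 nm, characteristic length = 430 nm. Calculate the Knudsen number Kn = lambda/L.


Knudsen number Kn = lambda / L
Kn = 6059.0 / 430
Kn = 14.0907

14.0907


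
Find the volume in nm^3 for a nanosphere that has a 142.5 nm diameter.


Radius r = 142.5/2 = 71.25 nm
Volume V = (4/3) * pi * r^3
V = (4/3) * pi * (71.25)^3
V = 1515106.69 nm^3

1515106.69


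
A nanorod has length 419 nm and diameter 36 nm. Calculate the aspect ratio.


Aspect ratio AR = length / diameter
AR = 419 / 36
AR = 11.64

11.64


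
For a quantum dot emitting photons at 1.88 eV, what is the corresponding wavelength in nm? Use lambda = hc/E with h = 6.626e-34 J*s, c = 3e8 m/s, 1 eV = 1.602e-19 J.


Convert energy: E = 1.88 eV = 1.88 * 1.602e-19 = 3.01176e-19 J
lambda = h*c / E = 6.626e-34 * 3e8 / 3.01176e-19
lambda = 6.60013e-07 m = 660.0 nm

660.0


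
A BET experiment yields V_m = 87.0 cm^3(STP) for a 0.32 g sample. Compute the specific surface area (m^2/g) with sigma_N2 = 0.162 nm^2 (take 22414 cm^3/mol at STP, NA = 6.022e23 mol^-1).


Number of moles in monolayer = V_m / 22414 = 87.0 / 22414 = 0.0038815
Number of molecules = moles * NA = 0.0038815 * 6.022e23
SA = molecules * sigma / mass
SA = (87.0 / 22414) * 6.022e23 * 0.162e-18 / 0.32
SA = 1183.3 m^2/g

1183.3


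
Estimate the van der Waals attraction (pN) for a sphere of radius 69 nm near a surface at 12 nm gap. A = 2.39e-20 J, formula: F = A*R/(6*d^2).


Convert to SI: R = 69 nm = 6.9e-08 m, d = 12 nm = 1.2e-08 m
F = A * R / (6 * d^2)
F = 2.39e-20 * 6.9e-08 / (6 * (1.2e-08)^2)
F = 1.90868e-12 N = 1.909 pN

1.909
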